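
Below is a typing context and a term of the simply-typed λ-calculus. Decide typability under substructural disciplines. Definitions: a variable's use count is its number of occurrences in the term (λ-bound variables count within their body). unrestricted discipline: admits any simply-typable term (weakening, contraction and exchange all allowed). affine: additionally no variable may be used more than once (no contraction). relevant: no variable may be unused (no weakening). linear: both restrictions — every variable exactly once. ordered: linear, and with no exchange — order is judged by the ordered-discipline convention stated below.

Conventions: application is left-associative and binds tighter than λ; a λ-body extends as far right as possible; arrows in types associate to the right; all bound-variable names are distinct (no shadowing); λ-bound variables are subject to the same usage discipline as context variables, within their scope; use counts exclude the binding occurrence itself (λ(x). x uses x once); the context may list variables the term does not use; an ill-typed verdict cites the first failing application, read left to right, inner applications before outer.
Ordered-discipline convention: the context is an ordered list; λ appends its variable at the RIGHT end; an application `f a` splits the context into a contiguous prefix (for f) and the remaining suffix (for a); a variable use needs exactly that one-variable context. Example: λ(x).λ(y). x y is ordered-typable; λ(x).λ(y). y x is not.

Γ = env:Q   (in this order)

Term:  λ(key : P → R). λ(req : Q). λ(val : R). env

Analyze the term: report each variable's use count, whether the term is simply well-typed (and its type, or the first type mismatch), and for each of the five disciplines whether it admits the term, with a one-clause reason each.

usage: env=1; key [bound]=0; req [bound]=0; val [bound]=0
order of uses: env
typing: well-typed at (P → R) → Q → R → Q
ordered: ✗, unused: key, req, val — weakening required
linear: ✗, unused: key, req, val — weakening required
affine: ✓, env, key, req, val: no repeats, contraction unneeded
relevant: ✗, unused: key, req, val — weakening required
unrestricted: ✓, simply typable at (P → R) → Q → R → Q; W, C, E all held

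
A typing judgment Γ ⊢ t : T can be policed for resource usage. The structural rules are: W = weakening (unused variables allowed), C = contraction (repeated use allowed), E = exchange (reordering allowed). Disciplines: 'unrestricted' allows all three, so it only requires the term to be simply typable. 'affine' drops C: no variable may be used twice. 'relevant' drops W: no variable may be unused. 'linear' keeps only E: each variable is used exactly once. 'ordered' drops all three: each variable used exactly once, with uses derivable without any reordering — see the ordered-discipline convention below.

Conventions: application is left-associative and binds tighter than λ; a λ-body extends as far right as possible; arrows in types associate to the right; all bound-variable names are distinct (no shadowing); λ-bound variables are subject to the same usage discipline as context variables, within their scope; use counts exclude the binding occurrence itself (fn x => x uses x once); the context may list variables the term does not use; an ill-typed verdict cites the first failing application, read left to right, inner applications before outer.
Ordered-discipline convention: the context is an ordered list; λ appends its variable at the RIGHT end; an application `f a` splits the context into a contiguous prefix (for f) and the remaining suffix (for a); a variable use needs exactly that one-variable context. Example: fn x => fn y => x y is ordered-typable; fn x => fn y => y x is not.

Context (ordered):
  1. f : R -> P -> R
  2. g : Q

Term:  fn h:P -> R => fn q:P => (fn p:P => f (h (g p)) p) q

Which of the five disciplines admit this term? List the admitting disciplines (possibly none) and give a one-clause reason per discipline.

admitting disciplines: none
variable uses: f: 1; g: 1; h [bound]: 1; q [bound]: 1; p [bound]: 2
left-to-right use order: f, h, g, p, p, q
typing: ill-typed: can't apply a value of type Q
ordered: ✗, the type mismatch rejects it
linear: ✗, not simply typable
affine: ✗, fails simple typing
relevant: ✗, a type mismatch blocks all five
unrestricted: ✗, the type mismatch rejects it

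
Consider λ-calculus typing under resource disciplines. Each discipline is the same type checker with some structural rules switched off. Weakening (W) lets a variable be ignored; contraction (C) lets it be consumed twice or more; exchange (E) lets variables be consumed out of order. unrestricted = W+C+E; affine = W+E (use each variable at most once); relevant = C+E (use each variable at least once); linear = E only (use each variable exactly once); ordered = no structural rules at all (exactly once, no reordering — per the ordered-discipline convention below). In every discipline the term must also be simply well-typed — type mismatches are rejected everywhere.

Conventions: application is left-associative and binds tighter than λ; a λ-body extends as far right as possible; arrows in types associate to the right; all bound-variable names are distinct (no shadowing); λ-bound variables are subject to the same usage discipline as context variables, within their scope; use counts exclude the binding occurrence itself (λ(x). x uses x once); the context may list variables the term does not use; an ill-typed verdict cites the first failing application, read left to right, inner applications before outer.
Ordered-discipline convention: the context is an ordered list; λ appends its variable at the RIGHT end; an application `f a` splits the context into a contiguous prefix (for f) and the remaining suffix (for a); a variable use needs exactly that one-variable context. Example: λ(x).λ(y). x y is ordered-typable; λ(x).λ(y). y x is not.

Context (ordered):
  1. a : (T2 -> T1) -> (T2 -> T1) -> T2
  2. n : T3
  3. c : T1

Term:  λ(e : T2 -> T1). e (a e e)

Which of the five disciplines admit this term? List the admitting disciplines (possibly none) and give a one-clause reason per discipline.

accepted by: unrestricted
counts: a=1, n=0, c=0, e [bound]=3
use order (left to right): e, a, e, e
typing: well-typed — term : (T2 -> T1) -> T1
ordered: ✗, repeated use of e ×3; unused: n, c — weakening required
linear: ✗, repeated use of e ×3; unused: n, c — weakening required
affine: ✗, repeated use of e ×3
relevant: ✗, unused: n, c — weakening required
unrestricted: ✓, simply typable at (T2 -> T1) -> T1; W, C, E all held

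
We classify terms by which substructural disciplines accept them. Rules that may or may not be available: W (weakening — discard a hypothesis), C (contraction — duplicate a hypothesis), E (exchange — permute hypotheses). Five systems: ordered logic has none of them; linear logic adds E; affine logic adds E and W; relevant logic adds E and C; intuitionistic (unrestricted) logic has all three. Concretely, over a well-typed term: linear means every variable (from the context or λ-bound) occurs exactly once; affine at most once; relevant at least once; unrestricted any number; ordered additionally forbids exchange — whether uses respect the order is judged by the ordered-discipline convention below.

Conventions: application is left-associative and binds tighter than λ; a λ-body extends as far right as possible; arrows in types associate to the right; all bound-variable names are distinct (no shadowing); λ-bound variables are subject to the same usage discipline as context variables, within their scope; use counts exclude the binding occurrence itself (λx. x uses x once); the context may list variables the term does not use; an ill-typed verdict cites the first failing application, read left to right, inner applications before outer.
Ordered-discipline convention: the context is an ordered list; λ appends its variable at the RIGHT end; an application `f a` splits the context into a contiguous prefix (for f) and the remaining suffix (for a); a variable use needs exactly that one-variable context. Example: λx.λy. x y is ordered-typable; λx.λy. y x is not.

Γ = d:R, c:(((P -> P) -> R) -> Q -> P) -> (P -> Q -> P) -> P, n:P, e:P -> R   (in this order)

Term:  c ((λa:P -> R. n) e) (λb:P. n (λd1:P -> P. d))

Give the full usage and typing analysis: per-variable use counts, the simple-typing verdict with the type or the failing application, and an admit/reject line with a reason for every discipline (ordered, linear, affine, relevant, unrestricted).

counts: d=1; c=1; n=2; e=1; a [bound]=0; b [bound]=0; d1 [bound]=0
left-to-right use order: c, n, e, n, d
typing: ill-typed: a function awaiting ((P -> P) -> R) -> Q -> P gets P
ordered ✗ (the type mismatch rejects it)
linear ✗ (not simply typable)
affine ✗ (fails simple typing)
relevant ✗ (a type mismatch blocks all five)
unrestricted ✗ (the type mismatch rejects it)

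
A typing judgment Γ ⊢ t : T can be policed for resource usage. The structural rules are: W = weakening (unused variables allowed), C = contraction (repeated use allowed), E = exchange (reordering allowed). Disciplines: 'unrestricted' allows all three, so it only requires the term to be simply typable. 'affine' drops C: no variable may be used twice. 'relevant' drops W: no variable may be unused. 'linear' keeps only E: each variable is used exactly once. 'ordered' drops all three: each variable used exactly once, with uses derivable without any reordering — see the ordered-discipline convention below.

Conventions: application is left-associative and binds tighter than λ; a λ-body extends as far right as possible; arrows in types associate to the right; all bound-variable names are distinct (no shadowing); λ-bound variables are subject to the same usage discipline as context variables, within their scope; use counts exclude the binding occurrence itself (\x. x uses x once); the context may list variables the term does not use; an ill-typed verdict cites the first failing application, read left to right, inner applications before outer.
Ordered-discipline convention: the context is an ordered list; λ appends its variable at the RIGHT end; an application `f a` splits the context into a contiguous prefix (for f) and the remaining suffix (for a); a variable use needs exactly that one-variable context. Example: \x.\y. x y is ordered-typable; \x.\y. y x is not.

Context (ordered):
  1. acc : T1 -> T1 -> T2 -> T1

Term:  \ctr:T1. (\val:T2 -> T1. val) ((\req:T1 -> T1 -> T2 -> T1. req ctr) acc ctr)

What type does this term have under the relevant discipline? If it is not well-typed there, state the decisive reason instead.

term : T1 -> T2 -> T1
variable uses: acc ×1, ctr [bound] ×2, val [bound] ×1, req [bound] ×1
uses in reading order: val, req, ctr, acc, ctr
typing: well-typed at T1 -> T2 -> T1
summary: ordered ✗ · linear ✗ · affine ✗ · relevant ✓ · unrestricted ✓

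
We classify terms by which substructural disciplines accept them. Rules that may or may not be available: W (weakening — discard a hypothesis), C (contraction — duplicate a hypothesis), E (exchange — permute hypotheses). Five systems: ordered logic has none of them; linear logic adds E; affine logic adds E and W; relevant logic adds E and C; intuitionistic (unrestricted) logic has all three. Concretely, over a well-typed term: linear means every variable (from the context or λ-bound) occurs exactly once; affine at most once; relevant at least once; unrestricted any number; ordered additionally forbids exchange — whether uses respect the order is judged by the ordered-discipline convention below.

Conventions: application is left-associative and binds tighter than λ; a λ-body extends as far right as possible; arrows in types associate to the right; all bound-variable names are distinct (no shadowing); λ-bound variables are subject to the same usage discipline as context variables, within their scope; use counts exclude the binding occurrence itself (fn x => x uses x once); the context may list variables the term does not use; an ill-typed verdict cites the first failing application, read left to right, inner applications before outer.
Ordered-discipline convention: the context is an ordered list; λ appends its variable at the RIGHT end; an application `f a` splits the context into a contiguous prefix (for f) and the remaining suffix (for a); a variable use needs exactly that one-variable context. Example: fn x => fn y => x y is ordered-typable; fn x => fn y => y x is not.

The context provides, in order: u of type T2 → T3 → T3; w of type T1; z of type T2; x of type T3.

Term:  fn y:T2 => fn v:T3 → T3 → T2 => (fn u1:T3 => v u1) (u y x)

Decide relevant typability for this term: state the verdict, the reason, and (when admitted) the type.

no — needs weakening: w, z unused
counts: u: 1×, w: 0×, z: 0×, x: 1×, y (bound): 1×, v (bound): 1×, u1 (bound): 1×
order of uses: v, u1, u, y, x
typing: the term checks, with type T2 → (T3 → T3 → T2) → T3 → T2
per-discipline verdicts: ordered ✗, linear ✗, affine ✓, relevant ✗, unrestricted ✓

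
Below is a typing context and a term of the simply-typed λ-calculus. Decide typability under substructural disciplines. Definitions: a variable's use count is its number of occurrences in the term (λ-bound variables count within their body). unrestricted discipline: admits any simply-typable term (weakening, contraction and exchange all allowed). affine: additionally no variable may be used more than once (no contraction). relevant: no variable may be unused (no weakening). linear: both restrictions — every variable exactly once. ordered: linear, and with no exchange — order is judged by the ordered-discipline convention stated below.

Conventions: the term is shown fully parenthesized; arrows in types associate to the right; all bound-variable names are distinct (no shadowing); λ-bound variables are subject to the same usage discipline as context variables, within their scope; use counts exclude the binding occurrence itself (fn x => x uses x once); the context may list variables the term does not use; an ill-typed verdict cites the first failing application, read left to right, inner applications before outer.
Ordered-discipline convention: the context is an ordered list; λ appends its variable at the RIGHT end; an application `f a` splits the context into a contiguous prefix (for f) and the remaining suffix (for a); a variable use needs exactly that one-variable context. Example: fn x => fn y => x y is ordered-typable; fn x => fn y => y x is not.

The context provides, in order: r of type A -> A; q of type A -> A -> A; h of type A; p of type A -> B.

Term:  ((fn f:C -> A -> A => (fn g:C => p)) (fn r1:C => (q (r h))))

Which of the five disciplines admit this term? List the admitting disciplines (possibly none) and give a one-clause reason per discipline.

accepted by: affine, unrestricted
usage: r: 1×; q: 1×; h: 1×; p: 1×; f (λ-bound): 0×; g (λ-bound): 0×; r1 (λ-bound): 0×
left-to-right use order: p, q, r, h
typing: the term checks, with type C -> A -> B
ordered: ✗ — unused: f, g, r1 — weakening required
linear: ✗ — unused: f, g, r1 — weakening required
affine: ✓ — none of r, q, h, p, f, g, r1 used more than once
relevant: ✗ — unused: f, g, r1 — weakening required
unrestricted: ✓ — type-checks (C -> A -> B) and nothing is barred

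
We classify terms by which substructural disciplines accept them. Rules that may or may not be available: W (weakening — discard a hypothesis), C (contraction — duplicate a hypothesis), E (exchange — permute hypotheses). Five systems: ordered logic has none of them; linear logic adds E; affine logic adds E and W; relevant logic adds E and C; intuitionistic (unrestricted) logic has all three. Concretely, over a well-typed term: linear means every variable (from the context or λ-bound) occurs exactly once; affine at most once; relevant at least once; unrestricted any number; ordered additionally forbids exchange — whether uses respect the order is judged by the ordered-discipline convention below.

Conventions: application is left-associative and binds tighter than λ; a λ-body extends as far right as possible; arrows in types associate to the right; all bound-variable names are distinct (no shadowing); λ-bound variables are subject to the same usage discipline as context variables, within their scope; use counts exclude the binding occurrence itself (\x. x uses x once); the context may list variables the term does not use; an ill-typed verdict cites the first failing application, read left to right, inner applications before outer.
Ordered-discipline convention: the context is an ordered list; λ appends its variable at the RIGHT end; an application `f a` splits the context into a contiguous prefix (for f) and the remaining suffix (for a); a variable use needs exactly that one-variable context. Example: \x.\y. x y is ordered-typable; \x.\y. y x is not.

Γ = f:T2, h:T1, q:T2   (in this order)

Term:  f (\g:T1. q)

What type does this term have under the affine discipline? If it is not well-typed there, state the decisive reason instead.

not well-typed under affine — fails simple typing
use counts: f=1, h=0, q=1, g (λ-bound)=0
order of uses: f, q
typing: ill-typed: non-arrow in function slot: T2
per-discipline verdicts: ordered ✗ · linear ✗ · affine ✗ · relevant ✗ · unrestricted ✗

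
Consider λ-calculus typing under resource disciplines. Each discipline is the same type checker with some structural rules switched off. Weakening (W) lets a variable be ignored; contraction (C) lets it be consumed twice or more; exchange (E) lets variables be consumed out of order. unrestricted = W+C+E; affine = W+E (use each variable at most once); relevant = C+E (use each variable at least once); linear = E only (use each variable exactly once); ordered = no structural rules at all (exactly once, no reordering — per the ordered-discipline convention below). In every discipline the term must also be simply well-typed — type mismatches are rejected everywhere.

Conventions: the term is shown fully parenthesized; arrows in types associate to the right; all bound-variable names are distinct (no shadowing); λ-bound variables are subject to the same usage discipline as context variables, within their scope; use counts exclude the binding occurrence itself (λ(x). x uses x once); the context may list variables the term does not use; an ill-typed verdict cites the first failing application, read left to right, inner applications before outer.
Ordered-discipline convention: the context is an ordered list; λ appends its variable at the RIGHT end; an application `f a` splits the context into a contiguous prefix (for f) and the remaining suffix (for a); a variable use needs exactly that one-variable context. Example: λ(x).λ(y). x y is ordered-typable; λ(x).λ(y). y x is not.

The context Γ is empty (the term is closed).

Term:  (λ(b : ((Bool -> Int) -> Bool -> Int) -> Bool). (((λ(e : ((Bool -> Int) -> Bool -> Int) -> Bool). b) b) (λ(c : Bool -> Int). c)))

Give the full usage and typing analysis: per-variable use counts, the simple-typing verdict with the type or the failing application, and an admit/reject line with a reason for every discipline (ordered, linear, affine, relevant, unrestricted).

counts: b (bound) ×2; e (bound) ×0; c (bound) ×1
left-to-right use order: b, b, c
typing: the term checks, with type (((Bool -> Int) -> Bool -> Int) -> Bool) -> Bool
ordered ✗ (b ×2 used more than once (contraction); unused: e — weakening required)
linear ✗ (b ×2 used more than once (contraction); unused: e — weakening required)
affine ✗ (b ×2 used more than once (contraction))
relevant ✗ (unused: e — weakening required)
unrestricted ✓ (type-checks ((((Bool -> Int) -> Bool -> Int) -> Bool) -> Bool) and nothing is barred)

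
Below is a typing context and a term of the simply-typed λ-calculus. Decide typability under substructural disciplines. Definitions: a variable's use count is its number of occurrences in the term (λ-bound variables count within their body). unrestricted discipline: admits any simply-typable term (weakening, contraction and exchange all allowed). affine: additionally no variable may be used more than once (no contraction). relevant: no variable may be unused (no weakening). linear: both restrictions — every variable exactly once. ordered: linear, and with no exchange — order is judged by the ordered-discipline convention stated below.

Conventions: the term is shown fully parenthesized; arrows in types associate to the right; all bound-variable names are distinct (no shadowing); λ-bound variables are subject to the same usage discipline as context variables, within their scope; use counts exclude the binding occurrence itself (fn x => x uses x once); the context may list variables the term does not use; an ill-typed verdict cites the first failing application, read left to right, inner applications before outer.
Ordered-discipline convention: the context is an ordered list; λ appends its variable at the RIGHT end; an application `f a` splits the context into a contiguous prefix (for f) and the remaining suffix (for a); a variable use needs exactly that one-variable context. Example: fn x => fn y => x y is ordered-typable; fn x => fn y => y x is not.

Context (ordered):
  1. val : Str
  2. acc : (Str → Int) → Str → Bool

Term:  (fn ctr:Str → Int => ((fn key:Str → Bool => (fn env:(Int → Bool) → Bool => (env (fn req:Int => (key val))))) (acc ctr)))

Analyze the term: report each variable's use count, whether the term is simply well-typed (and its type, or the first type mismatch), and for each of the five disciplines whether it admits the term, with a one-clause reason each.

usage: val: 1; acc: 1; ctr (λ-bound): 1; key (λ-bound): 1; env (λ-bound): 1; req (λ-bound): 0
order of uses: env, key, val, acc, ctr
typing: the term checks, with type (Str → Int) → ((Int → Bool) → Bool) → Bool
ordered: ✗, req left unused
linear: ✗, req left unused
affine: ✓, val, acc, ctr, key, env, req: no repeats, contraction unneeded
relevant: ✗, req left unused
unrestricted: ✓, simply typable at (Str → Int) → ((Int → Bool) → Bool) → Bool; W, C, E all held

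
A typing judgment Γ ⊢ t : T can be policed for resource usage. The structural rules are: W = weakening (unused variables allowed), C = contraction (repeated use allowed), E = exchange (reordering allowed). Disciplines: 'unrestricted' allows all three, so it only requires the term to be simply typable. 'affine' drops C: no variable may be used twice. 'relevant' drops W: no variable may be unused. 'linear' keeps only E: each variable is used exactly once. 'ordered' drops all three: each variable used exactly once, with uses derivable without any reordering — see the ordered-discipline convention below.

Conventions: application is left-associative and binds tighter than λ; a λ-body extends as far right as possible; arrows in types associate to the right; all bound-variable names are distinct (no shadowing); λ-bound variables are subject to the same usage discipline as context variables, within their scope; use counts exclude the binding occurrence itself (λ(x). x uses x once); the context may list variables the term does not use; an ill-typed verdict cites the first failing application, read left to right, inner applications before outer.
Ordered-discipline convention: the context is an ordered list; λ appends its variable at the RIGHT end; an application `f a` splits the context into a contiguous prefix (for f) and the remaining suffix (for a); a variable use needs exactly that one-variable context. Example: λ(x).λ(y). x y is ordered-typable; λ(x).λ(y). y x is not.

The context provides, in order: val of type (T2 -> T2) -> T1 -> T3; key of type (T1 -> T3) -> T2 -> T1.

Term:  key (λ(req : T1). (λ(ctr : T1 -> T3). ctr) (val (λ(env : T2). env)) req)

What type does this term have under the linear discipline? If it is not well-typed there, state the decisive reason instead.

term : T2 -> T1
usage: val=1; key=1; req [bound]=1; ctr [bound]=1; env [bound]=1
use order (left to right): key, ctr, val, env, req
typing: ✓ — T2 -> T1
across the five disciplines: ordered ✗; linear ✓; affine ✓; relevant ✓; unrestricted ✓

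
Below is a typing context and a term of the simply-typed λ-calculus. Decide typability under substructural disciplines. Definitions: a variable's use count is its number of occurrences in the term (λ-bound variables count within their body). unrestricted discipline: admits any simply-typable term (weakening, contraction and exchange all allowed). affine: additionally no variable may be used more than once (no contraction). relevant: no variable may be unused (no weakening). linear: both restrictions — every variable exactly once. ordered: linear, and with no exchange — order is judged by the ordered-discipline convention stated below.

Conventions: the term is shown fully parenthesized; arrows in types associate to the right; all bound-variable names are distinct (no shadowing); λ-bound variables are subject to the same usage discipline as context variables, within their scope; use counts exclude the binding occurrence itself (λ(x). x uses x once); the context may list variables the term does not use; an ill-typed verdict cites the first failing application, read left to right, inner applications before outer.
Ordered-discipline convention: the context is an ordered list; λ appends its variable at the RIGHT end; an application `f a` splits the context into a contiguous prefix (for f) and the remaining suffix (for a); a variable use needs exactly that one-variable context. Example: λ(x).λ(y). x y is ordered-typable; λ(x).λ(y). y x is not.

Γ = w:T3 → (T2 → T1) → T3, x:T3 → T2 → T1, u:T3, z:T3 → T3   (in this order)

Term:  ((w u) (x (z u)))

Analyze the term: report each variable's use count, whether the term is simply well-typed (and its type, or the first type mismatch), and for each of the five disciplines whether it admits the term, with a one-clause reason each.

usage: w: 1, x: 1, u: 2, z: 1
order of uses: w, u, x, z, u
typing: the term checks, with type T3
ordered: ✗, u ×2 used more than once (contraction)
linear: ✗, u ×2 used more than once (contraction)
affine: ✗, u ×2 used more than once (contraction)
relevant: ✓, every one of w, x, u, z appears
unrestricted: ✓, typability at T3 is all that's needed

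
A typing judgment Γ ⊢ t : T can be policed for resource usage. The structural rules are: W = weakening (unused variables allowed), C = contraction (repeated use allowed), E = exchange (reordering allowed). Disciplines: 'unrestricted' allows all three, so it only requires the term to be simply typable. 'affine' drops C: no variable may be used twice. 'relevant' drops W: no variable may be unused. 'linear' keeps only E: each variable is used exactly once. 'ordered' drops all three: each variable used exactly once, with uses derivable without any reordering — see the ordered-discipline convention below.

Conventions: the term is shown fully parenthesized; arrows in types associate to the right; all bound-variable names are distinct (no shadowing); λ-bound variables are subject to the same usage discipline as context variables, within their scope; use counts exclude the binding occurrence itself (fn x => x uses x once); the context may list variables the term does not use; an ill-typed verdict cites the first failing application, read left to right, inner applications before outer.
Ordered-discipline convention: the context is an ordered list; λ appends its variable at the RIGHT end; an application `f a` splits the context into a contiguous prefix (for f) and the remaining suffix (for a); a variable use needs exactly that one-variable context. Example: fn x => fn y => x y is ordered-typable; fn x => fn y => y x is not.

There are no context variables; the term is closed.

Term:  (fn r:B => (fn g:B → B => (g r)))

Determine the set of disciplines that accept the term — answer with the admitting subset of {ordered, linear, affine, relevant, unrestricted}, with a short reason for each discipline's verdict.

admitted by: linear, affine, relevant, unrestricted
use counts: r (λ-bound)=1, g (λ-bound)=1
use order (left to right): g, r
typing: the term checks, with type B → (B → B) → B
ordered: ✗, use order g, r needs exchange
linear: ✓, exactly-once usage across r, g
affine: ✓, r, g: no repeats, contraction unneeded
relevant: ✓, every one of r, g appears
unrestricted: ✓, simply typable at B → (B → B) → B; W, C, E all held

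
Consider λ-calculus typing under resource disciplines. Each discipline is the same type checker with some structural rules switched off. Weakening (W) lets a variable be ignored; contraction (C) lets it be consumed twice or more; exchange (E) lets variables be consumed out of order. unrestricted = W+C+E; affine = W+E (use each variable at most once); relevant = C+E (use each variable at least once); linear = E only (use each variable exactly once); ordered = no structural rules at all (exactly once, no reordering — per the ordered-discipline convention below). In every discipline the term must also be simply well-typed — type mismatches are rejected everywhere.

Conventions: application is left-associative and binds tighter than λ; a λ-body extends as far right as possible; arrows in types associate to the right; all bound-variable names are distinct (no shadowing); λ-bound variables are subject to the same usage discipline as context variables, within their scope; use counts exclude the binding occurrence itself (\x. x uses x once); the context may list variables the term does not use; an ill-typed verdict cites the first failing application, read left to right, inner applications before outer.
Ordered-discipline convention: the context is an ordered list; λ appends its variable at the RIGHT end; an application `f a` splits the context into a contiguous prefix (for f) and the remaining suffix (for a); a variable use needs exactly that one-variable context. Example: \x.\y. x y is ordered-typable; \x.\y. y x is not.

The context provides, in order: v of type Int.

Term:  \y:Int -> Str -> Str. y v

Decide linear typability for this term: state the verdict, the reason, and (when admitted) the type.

yes — v, y: one use apiece; term : (Int -> Str -> Str) -> Str -> Str
variable uses: v ×1; y (λ-bound) ×1
use order (left to right): y, v
typing: well-typed — term : (Int -> Str -> Str) -> Str -> Str
summary: ordered ✗, linear ✓, affine ✓, relevant ✓, unrestricted ✓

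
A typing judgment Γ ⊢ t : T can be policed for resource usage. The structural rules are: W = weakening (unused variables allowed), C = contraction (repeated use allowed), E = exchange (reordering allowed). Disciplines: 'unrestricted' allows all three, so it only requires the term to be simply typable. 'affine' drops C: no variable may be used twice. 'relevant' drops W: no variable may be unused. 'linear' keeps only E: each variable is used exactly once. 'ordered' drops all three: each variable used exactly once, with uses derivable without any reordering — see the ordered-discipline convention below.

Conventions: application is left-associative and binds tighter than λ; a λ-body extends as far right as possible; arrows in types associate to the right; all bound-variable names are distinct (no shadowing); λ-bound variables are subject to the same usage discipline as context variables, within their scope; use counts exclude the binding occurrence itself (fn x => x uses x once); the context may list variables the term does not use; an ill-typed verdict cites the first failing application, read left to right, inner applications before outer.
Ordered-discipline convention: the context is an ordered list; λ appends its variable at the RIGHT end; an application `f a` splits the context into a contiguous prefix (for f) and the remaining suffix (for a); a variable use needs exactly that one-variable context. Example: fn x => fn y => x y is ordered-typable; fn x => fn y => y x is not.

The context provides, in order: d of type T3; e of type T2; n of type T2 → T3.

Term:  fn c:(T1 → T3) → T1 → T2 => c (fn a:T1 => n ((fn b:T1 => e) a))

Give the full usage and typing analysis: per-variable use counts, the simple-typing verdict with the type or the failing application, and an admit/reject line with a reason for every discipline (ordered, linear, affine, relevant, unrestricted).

use counts: d ×0; e ×1; n ×1; c [bound] ×1; a [bound] ×1; b [bound] ×0
uses in reading order: c, n, e, a
typing: well-typed at ((T1 → T3) → T1 → T2) → T1 → T2
ordered: ✗ — d, b left unused
linear: ✗ — d, b left unused
affine: ✓ — none of d, e, n, c, a, b used more than once
relevant: ✗ — d, b left unused
unrestricted: ✓ — simply typable at ((T1 → T3) → T1 → T2) → T1 → T2; W, C, E all held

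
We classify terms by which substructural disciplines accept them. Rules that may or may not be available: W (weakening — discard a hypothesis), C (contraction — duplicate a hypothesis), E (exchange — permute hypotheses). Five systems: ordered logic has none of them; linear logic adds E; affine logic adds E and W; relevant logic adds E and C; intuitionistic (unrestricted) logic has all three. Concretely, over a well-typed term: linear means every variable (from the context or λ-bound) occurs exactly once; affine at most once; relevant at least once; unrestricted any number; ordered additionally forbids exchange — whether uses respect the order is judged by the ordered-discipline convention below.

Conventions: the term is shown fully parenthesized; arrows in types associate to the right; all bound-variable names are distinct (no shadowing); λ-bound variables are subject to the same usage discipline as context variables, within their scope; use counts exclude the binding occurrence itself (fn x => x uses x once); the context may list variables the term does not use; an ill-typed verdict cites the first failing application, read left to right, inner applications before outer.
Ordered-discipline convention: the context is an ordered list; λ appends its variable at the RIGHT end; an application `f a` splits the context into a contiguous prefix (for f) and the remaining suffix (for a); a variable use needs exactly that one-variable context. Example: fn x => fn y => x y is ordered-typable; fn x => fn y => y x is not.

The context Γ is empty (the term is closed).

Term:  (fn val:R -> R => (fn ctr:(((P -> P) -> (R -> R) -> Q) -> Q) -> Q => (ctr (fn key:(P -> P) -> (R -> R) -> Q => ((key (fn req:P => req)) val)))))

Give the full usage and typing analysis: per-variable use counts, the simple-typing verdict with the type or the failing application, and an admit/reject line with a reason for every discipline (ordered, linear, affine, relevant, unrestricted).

variable uses: val [bound]=1, ctr [bound]=1, key [bound]=1, req [bound]=1
order of uses: ctr, key, req, val
typing: ✓ — (R -> R) -> ((((P -> P) -> (R -> R) -> Q) -> Q) -> Q) -> Q
ordered: ✗, needs exchange: uses follow ctr, key, req, val
linear: ✓, single use per variable (val, ctr, key, req)
affine: ✓, no duplicate uses among val, ctr, key, req
relevant: ✓, val, ctr, key, req: all used, weakening unneeded
unrestricted: ✓, type-checks ((R -> R) -> ((((P -> P) -> (R -> R) -> Q) -> Q) -> Q) -> Q) and nothing is barred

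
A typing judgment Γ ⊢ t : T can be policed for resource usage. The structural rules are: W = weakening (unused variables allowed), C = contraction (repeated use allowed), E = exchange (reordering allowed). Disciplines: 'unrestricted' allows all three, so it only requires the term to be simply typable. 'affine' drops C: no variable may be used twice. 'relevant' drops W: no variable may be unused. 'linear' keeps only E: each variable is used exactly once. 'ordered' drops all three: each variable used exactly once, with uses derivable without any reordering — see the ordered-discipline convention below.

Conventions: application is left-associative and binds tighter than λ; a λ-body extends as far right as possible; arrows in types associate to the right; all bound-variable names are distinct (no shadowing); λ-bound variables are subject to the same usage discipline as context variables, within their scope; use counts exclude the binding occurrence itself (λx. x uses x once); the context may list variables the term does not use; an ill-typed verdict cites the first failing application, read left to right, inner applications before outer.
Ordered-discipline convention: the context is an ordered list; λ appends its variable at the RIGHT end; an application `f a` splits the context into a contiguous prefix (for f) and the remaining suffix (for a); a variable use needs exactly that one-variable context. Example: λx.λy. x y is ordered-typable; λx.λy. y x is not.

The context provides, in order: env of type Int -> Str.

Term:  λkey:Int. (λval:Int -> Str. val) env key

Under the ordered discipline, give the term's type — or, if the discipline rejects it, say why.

term : Int -> Str
use counts: env ×1; key (bound) ×1; val (bound) ×1
order of uses: val, env, key
typing: ✓ — Int -> Str
per-discipline verdicts: ordered ✓; linear ✓; affine ✓; relevant ✓; unrestricted ✓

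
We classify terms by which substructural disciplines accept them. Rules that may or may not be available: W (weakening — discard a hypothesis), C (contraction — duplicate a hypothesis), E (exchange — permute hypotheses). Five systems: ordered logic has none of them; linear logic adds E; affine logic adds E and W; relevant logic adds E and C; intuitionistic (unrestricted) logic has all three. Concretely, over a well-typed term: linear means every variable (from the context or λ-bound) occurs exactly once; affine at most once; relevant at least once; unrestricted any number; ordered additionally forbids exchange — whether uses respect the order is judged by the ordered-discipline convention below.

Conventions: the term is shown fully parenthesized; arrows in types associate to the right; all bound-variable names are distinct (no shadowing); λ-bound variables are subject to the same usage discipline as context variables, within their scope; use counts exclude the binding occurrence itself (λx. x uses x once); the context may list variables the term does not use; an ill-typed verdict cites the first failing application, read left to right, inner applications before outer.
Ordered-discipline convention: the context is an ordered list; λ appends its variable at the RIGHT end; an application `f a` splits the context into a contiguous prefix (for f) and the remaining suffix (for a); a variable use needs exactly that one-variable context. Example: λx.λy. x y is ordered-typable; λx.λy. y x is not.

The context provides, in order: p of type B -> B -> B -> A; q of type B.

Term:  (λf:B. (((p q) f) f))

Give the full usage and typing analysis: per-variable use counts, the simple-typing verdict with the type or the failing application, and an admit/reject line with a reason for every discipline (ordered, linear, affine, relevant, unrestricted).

usage: p: 1; q: 1; f (λ-bound): 2
uses in reading order: p, q, f, f
typing: ✓ — B -> A
ordered ✗ (uses contraction: f ×2)
linear ✗ (uses contraction: f ×2)
affine ✗ (uses contraction: f ×2)
relevant ✓ (at least one use each (p, q, f))
unrestricted ✓ (typability at B -> A is all that's needed)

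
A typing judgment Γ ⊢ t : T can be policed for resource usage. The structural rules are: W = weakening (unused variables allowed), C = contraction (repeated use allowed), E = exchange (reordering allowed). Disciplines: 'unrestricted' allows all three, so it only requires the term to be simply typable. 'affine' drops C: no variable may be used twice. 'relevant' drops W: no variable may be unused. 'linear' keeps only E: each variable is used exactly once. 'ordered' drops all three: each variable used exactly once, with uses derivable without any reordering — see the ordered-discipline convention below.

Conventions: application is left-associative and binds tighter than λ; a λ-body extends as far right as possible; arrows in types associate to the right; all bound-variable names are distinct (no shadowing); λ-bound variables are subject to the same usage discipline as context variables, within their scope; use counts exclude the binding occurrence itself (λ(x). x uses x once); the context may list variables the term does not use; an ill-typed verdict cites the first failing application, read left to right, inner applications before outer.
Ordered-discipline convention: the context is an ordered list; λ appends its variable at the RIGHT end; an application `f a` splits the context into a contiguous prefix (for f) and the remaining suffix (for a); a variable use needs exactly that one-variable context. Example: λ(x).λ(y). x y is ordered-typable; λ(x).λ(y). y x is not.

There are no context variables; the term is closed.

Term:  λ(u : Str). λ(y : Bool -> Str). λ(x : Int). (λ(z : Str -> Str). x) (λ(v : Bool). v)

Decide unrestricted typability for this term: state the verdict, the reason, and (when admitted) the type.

no — fails simple typing
variable uses: u [bound]: 0×; y [bound]: 0×; x [bound]: 1×; z [bound]: 0×; v [bound]: 1×
uses in reading order: x, v
typing: ill-typed: an application expects Str -> Str but receives Bool -> Bool
across the five disciplines: ordered ✗ · linear ✗ · affine ✗ · relevant ✗ · unrestricted ✗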